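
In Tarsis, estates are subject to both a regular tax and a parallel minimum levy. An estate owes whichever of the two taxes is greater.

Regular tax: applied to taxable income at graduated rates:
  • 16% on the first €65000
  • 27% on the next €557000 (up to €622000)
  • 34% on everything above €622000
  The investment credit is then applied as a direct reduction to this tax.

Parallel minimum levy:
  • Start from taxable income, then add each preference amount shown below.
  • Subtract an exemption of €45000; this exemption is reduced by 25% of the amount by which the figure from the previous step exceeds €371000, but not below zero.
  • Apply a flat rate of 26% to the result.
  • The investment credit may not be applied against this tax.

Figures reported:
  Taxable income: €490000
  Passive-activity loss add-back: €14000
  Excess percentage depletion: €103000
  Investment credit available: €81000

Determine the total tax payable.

Regular tax:
  €65000 × 16% = €10400
  €425000 × 27% = €114750
  → €125150
  Less investment credit €81000 → €44150

Parallel minimum levy:
  Adjusted income: €490000 + €14000 + €103000 = €607000
  Exemption: 25% × (€607000 − €371000) = €59000 ≥ €45000, so the exemption is fully phased out
  Base: €607000 − €0 = €607000
  €607000 × 26% = €157820

€157820 > €44150, so the parallel minimum levy is the binding amount.

€157820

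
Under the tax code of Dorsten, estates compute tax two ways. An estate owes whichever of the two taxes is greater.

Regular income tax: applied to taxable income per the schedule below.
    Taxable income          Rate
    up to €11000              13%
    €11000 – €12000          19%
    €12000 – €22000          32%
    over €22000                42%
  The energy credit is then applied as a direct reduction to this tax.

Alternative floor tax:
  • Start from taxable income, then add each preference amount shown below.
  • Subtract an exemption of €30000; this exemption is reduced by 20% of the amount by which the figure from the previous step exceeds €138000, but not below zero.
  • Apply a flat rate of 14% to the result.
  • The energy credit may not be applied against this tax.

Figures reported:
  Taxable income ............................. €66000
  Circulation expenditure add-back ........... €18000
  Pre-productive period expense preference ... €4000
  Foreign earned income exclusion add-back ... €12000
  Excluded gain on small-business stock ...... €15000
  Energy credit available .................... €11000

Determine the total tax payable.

€12300

Alternative floor tax:
  Adjusted income: €66000 + €18000 + €4000 + €12000 + €15000 = €115000
  Exemption: €115000 ≤ €138000, so full €30000 applies
  Base: €115000 − €30000 = €85000
  €85000 × 14% = €11900

Regular income tax:
  €11000 × 13% = €1430
  €1000 × 19% = €190
  €10000 × 32% = €3200
  €44000 × 42% = €18480
  → €23300
  Less energy credit €11000 → €12300

€12300 > €11900, so the regular income tax governs.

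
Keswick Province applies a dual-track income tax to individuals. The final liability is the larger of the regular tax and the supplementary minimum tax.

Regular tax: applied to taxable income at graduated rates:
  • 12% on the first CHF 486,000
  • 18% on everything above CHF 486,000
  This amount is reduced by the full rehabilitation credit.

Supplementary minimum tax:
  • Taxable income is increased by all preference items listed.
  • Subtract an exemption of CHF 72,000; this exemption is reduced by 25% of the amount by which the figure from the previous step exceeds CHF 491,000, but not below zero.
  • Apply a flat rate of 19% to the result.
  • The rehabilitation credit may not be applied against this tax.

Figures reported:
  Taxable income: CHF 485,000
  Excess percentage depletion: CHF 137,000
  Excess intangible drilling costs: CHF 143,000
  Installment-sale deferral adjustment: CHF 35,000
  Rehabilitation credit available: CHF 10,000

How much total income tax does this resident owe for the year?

Regular tax:
  CHF 485,000 × 12% = CHF 58,200
  Less rehabilitation credit CHF 10,000 → CHF 48,200

Supplementary minimum tax:
  Adjusted income: CHF 485,000 + CHF 137,000 + CHF 143,000 + CHF 35,000 = CHF 800,000
  Exemption: 25% × (CHF 800,000 − CHF 491,000) = CHF 77,250 ≥ CHF 72,000, so the exemption is fully phased out
  Base: CHF 800,000 − CHF 0 = CHF 800,000
  CHF 800,000 × 19% = CHF 152,000

CHF 152,000 > CHF 48,200, so the supplementary minimum tax is the binding amount.

CHF 152,000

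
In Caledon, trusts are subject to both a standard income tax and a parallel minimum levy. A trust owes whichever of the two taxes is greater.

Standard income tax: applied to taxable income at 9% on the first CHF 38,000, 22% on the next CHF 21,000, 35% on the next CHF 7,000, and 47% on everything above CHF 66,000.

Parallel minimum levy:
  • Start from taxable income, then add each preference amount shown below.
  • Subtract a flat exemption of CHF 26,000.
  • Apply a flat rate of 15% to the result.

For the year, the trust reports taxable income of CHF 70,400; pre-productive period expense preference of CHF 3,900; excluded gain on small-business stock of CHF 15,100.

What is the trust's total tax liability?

CHF 12,558

Standard income tax:
  CHF 38,000 × 9% = CHF 3,420
  CHF 21,000 × 22% = CHF 4,620
  CHF 7,000 × 35% = CHF 2,450
  CHF 4,400 × 47% = CHF 2,068
  → CHF 12,558

Parallel minimum levy:
  Adjusted income: CHF 70,400 + CHF 3,900 + CHF 15,100 = CHF 89,400
  Less exemption CHF 26,000 → base CHF 63,400
  CHF 63,400 × 15% = CHF 9,510

CHF 12,558 > CHF 9,510, so the standard income tax governs.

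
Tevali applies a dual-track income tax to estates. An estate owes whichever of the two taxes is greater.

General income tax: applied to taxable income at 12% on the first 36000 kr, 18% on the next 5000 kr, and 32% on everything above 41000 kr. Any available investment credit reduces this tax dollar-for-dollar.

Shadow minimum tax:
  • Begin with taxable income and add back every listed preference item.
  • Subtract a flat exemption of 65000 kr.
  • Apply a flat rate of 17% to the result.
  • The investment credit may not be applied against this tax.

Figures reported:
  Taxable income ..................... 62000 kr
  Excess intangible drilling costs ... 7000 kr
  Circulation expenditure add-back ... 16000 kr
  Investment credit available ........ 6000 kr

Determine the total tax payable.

5940 kr

Shadow minimum tax:
  Adjusted income: 62000 kr + 7000 kr + 16000 kr = 85000 kr
  Less exemption 65000 kr → base 20000 kr
  20000 kr × 17% = 3400 kr

General income tax:
  36000 kr × 12% = 4320 kr
  5000 kr × 18% = 900 kr
  21000 kr × 32% = 6720 kr
  → 11940 kr
  Less investment credit 6000 kr → 5940 kr

5940 kr > 3400 kr, so the general income tax governs.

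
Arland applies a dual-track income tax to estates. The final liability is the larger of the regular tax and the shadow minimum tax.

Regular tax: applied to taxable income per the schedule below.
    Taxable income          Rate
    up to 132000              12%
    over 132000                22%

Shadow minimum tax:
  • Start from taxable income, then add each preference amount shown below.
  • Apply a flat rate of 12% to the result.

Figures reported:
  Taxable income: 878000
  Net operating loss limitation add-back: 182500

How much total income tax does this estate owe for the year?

Regular tax:
  132000 × 12% = 15840
  746000 × 22% = 164120
  → 179960

Shadow minimum tax:
  Adjusted income: 878000 + 182500 = 1060500
  1060500 × 12% = 127260

179960 > 127260, so the regular tax governs.

179960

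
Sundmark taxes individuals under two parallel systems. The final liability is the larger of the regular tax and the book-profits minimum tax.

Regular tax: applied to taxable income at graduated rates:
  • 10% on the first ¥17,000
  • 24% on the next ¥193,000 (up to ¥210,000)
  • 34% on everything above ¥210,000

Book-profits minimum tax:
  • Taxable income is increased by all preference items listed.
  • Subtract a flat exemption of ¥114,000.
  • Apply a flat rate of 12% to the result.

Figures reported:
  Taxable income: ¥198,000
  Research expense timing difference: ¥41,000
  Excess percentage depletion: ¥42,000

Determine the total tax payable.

Book-profits minimum tax:
  Adjusted income: ¥198,000 + ¥41,000 + ¥42,000 = ¥281,000
  Less exemption ¥114,000 → base ¥167,000
  ¥167,000 × 12% = ¥20,040

Regular tax:
  ¥17,000 × 10% = ¥1,700
  ¥181,000 × 24% = ¥43,440
  → ¥45,140

¥45,140 > ¥20,040, so the regular tax governs.

¥45,140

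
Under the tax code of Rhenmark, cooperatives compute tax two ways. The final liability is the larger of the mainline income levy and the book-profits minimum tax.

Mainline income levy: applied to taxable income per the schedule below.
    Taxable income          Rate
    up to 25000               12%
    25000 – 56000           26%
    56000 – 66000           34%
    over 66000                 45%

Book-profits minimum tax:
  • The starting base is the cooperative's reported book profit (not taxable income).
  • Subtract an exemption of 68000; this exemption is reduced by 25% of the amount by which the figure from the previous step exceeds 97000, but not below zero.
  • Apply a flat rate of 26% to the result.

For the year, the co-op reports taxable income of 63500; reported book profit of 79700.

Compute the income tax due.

Mainline income levy:
  25000 × 12% = 3000
  31000 × 26% = 8060
  7500 × 34% = 2550
  → 13610

Book-profits minimum tax:
  Base (reported book profit): 79700
  Exemption: 79700 ≤ 97000, so full 68000 applies
  Base: 79700 − 68000 = 11700
  11700 × 26% = 3042

13610 > 3042, so the mainline income levy governs.

13610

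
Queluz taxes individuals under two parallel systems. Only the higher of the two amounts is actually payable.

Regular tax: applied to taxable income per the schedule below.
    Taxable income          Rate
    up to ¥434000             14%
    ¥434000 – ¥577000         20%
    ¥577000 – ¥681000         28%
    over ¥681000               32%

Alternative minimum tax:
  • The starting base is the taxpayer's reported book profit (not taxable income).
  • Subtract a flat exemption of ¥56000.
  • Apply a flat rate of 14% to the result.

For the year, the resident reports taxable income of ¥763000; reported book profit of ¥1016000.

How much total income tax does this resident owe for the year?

Alternative minimum tax:
  Base (reported book profit): ¥1016000
  Less exemption ¥56000 → base ¥960000
  ¥960000 × 14% = ¥134400

Regular tax:
  ¥434000 × 14% = ¥60760
  ¥143000 × 20% = ¥28600
  ¥104000 × 28% = ¥29120
  ¥82000 × 32% = ¥26240
  → ¥144720

¥144720 > ¥134400, so the regular tax governs.

¥144720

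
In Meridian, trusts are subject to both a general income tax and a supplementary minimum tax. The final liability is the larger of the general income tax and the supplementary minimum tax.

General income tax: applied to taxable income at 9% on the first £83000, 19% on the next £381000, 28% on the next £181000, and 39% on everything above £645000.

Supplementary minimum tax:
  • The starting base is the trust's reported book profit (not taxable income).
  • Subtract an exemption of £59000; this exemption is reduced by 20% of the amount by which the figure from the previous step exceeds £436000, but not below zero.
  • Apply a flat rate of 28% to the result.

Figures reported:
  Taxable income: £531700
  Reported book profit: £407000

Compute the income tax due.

General income tax:
  £83000 × 9% = £7470
  £381000 × 19% = £72390
  £67700 × 28% = £18956
  → £98816

Supplementary minimum tax:
  Base (reported book profit): £407000
  Exemption: £407000 ≤ £436000, so full £59000 applies
  Base: £407000 − £59000 = £348000
  £348000 × 28% = £97440

£98816 > £97440, so the general income tax governs.

£98816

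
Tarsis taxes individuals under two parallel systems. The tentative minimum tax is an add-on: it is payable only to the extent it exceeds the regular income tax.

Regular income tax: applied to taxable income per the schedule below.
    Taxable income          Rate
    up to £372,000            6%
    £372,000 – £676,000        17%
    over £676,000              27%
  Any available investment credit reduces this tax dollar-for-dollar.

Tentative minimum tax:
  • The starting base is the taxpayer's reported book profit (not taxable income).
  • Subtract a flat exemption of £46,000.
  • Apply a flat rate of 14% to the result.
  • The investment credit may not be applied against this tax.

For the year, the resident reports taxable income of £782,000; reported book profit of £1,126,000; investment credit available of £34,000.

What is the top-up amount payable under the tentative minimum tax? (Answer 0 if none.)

£82,580

Tentative minimum tax:
  Base (reported book profit): £1,126,000
  Less exemption £46,000 → base £1,080,000
  £1,080,000 × 14% = £151,200

Regular income tax:
  £372,000 × 6% = £22,320
  £304,000 × 17% = £51,680
  £106,000 × 27% = £28,620
  → £102,620
  Less investment credit £34,000 → £68,620

Excess of tentative minimum tax over regular income tax: £151,200 − £68,620 = £82,580.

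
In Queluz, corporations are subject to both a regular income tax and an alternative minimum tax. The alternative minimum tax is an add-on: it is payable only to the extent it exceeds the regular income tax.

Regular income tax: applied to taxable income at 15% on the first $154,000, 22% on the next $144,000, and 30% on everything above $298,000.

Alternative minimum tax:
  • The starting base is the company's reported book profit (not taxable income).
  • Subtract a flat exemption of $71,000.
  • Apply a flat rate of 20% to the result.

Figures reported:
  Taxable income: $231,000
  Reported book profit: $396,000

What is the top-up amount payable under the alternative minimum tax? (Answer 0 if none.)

$24,960

Alternative minimum tax:
  Base (reported book profit): $396,000
  Less exemption $71,000 → base $325,000
  $325,000 × 20% = $65,000

Regular income tax:
  $154,000 × 15% = $23,100
  $77,000 × 22% = $16,940
  → $40,040

Excess of alternative minimum tax over regular income tax: $65,000 − $40,040 = $24,960.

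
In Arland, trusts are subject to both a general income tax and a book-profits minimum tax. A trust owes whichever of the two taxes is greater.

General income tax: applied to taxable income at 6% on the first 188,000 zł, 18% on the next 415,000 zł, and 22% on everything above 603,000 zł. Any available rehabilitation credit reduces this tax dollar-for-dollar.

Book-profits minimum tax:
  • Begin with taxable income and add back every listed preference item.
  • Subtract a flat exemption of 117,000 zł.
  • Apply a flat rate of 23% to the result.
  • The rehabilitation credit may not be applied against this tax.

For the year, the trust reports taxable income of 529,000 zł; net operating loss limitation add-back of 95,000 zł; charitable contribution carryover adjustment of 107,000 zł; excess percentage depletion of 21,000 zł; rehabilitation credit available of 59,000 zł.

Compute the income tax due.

Book-profits minimum tax:
  Adjusted income: 529,000 zł + 95,000 zł + 107,000 zł + 21,000 zł = 752,000 zł
  Less exemption 117,000 zł → base 635,000 zł
  635,000 zł × 23% = 146,050 zł

General income tax:
  188,000 zł × 6% = 11,280 zł
  341,000 zł × 18% = 61,380 zł
  → 72,660 zł
  Less rehabilitation credit 59,000 zł → 13,660 zł

146,050 zł > 13,660 zł, so the book-profits minimum tax is the binding amount.

146,050 zł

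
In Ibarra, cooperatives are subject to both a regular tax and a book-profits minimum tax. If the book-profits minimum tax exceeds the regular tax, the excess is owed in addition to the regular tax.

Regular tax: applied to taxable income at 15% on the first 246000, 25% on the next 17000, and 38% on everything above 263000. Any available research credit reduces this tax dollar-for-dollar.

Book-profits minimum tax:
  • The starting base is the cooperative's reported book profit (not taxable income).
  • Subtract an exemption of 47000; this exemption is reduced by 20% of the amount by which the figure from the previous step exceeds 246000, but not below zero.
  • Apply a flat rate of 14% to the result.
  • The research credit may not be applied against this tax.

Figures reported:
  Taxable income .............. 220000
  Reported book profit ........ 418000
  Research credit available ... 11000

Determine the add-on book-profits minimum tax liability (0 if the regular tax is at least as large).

34756

Book-profits minimum tax:
  Base (reported book profit): 418000
  Exemption: 47000 − 20% × (418000 − 246000) = 47000 − 34400 = 12600
  Base: 418000 − 12600 = 405400
  405400 × 14% = 56756

Regular tax:
  220000 × 15% = 33000
  Less research credit 11000 → 22000

Excess of book-profits minimum tax over regular tax: 56756 − 22000 = 34756.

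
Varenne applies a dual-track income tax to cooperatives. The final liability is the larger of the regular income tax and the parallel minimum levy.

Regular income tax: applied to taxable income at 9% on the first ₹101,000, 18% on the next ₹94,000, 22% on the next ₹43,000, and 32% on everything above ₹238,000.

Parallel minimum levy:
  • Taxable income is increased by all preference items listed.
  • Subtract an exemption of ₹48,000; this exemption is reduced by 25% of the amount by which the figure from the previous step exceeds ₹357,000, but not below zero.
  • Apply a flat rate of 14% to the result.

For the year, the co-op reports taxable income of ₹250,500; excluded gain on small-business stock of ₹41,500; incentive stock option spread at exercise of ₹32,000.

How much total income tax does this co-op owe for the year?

Parallel minimum levy:
  Adjusted income: ₹250,500 + ₹41,500 + ₹32,000 = ₹324,000
  Exemption: ₹324,000 ≤ ₹357,000, so full ₹48,000 applies
  Base: ₹324,000 − ₹48,000 = ₹276,000
  ₹276,000 × 14% = ₹38,640

Regular income tax:
  ₹101,000 × 9% = ₹9,090
  ₹94,000 × 18% = ₹16,920
  ₹43,000 × 22% = ₹9,460
  ₹12,500 × 32% = ₹4,000
  → ₹39,470

₹39,470 > ₹38,640, so the regular income tax governs.

₹39,470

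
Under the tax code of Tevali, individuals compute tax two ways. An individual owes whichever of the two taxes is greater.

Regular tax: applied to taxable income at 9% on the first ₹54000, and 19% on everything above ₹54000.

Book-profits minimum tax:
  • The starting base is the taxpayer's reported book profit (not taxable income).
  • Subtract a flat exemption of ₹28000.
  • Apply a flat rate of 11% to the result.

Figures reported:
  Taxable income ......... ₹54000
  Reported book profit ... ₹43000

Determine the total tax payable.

₹4860

Book-profits minimum tax:
  Base (reported book profit): ₹43000
  Less exemption ₹28000 → base ₹15000
  ₹15000 × 11% = ₹1650

Regular tax:
  ₹54000 × 9% = ₹4860

₹4860 > ₹1650, so the regular tax governs.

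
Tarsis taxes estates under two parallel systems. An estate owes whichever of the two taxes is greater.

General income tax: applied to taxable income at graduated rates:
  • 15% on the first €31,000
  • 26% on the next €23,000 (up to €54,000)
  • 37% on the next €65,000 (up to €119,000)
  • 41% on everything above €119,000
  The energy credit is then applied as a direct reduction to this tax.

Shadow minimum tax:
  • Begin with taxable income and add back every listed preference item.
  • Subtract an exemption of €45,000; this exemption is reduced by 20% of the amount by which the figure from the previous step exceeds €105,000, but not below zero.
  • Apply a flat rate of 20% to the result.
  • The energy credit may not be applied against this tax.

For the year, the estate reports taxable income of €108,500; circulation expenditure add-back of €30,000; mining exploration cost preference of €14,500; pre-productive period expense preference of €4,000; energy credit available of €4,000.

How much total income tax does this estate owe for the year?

€26,795

Shadow minimum tax:
  Adjusted income: €108,500 + €30,000 + €14,500 + €4,000 = €157,000
  Exemption: €45,000 − 20% × (€157,000 − €105,000) = €45,000 − €10,400 = €34,600
  Base: €157,000 − €34,600 = €122,400
  €122,400 × 20% = €24,480

General income tax:
  €31,000 × 15% = €4,650
  €23,000 × 26% = €5,980
  €54,500 × 37% = €20,165
  → €30,795
  Less energy credit €4,000 → €26,795

€26,795 > €24,480, so the general income tax governs.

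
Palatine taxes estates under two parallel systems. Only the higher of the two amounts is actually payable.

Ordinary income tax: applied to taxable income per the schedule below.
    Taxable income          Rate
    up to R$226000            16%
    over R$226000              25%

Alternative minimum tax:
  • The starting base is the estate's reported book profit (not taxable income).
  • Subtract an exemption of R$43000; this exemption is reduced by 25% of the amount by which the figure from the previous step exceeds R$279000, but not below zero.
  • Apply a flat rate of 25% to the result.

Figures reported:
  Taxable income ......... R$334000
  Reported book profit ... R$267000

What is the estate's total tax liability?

R$63160

Alternative minimum tax:
  Base (reported book profit): R$267000
  Exemption: R$267000 ≤ R$279000, so full R$43000 applies
  Base: R$267000 − R$43000 = R$224000
  R$224000 × 25% = R$56000

Ordinary income tax:
  R$226000 × 16% = R$36160
  R$108000 × 25% = R$27000
  → R$63160

R$63160 > R$56000, so the ordinary income tax governs.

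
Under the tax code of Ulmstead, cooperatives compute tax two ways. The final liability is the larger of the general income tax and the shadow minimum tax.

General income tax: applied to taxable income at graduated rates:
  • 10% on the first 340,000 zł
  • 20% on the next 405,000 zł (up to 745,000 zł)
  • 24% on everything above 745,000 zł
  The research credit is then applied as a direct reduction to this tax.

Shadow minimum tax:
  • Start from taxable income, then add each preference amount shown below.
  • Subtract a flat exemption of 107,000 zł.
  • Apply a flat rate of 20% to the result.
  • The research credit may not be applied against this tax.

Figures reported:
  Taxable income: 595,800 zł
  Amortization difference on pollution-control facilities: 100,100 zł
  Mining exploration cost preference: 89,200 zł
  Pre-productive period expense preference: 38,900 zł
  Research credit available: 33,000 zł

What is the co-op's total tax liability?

Shadow minimum tax:
  Adjusted income: 595,800 zł + 100,100 zł + 89,200 zł + 38,900 zł = 824,000 zł
  Less exemption 107,000 zł → base 717,000 zł
  717,000 zł × 20% = 143,400 zł

General income tax:
  340,000 zł × 10% = 34,000 zł
  255,800 zł × 20% = 51,160 zł
  → 85,160 zł
  Less research credit 33,000 zł → 52,160 zł

143,400 zł > 52,160 zł, so the shadow minimum tax is the binding amount.

143,400 zł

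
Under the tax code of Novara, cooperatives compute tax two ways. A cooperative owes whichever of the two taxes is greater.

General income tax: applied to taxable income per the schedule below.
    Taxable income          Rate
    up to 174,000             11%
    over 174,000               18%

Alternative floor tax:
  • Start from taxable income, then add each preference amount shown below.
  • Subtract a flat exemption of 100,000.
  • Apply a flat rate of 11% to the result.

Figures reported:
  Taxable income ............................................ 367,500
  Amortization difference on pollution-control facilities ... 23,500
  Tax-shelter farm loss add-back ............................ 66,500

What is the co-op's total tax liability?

53,970

Alternative floor tax:
  Adjusted income: 367,500 + 23,500 + 66,500 = 457,500
  Less exemption 100,000 → base 357,500
  357,500 × 11% = 39,325

General income tax:
  174,000 × 11% = 19,140
  193,500 × 18% = 34,830
  → 53,970

53,970 > 39,325, so the general income tax governs.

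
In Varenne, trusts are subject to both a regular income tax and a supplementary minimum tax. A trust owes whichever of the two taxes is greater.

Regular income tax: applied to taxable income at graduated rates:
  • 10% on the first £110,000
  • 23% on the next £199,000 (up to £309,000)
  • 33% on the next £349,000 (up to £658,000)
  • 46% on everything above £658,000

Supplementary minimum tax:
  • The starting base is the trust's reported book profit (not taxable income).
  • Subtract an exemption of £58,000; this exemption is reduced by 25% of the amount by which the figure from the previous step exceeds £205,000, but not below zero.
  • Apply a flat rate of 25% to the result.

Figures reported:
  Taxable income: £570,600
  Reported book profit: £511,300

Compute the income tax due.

£143,098

Supplementary minimum tax:
  Base (reported book profit): £511,300
  Exemption: 25% × (£511,300 − £205,000) = £76,575 ≥ £58,000, so the exemption is fully phased out
  Base: £511,300 − £0 = £511,300
  £511,300 × 25% = £127,825

Regular income tax:
  £110,000 × 10% = £11,000
  £199,000 × 23% = £45,770
  £261,600 × 33% = £86,328
  → £143,098

£143,098 > £127,825, so the regular income tax governs.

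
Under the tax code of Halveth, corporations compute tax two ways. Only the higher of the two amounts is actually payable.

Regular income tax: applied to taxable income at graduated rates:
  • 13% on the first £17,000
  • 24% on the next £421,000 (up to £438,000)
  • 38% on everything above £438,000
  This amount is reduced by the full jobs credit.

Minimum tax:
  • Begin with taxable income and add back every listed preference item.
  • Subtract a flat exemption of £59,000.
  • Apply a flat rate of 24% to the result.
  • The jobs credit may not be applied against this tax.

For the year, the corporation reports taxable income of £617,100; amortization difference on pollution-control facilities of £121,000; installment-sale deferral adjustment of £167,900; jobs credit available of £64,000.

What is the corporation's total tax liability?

£203,280

Minimum tax:
  Adjusted income: £617,100 + £121,000 + £167,900 = £906,000
  Less exemption £59,000 → base £847,000
  £847,000 × 24% = £203,280

Regular income tax:
  £17,000 × 13% = £2,210
  £421,000 × 24% = £101,040
  £179,100 × 38% = £68,058
  → £171,308
  Less jobs credit £64,000 → £107,308

£203,280 > £107,308, so the minimum tax is the binding amount.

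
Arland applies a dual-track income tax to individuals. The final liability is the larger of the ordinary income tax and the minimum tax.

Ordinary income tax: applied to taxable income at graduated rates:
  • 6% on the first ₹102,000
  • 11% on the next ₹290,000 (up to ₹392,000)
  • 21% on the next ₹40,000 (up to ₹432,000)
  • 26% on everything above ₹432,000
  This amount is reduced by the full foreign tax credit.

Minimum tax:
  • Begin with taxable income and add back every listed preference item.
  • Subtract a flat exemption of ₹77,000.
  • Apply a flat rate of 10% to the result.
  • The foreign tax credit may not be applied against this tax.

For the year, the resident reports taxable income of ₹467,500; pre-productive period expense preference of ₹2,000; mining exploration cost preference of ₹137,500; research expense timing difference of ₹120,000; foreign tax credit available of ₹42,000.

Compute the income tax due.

Ordinary income tax:
  ₹102,000 × 6% = ₹6,120
  ₹290,000 × 11% = ₹31,900
  ₹40,000 × 21% = ₹8,400
  ₹35,500 × 26% = ₹9,230
  → ₹55,650
  Less foreign tax credit ₹42,000 → ₹13,650

Minimum tax:
  Adjusted income: ₹467,500 + ₹2,000 + ₹137,500 + ₹120,000 = ₹727,000
  Less exemption ₹77,000 → base ₹650,000
  ₹650,000 × 10% = ₹65,000

₹65,000 > ₹13,650, so the minimum tax is the binding amount.

₹65,000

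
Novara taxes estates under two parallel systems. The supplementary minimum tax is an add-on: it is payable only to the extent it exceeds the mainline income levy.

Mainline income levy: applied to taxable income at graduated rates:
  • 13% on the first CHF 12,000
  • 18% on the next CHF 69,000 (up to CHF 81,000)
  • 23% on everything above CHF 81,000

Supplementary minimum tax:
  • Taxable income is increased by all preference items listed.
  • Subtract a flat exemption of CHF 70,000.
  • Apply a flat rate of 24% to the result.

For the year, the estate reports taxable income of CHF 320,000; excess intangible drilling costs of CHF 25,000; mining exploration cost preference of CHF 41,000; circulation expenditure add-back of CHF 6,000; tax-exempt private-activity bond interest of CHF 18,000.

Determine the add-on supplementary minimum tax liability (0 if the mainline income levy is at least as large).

Mainline income levy:
  CHF 12,000 × 13% = CHF 1,560
  CHF 69,000 × 18% = CHF 12,420
  CHF 239,000 × 23% = CHF 54,970
  → CHF 68,950

Supplementary minimum tax:
  Adjusted income: CHF 320,000 + CHF 25,000 + CHF 41,000 + CHF 6,000 + CHF 18,000 = CHF 410,000
  Less exemption CHF 70,000 → base CHF 340,000
  CHF 340,000 × 24% = CHF 81,600

Excess of supplementary minimum tax over mainline income levy: CHF 81,600 − CHF 68,950 = CHF 12,650.

CHF 12,650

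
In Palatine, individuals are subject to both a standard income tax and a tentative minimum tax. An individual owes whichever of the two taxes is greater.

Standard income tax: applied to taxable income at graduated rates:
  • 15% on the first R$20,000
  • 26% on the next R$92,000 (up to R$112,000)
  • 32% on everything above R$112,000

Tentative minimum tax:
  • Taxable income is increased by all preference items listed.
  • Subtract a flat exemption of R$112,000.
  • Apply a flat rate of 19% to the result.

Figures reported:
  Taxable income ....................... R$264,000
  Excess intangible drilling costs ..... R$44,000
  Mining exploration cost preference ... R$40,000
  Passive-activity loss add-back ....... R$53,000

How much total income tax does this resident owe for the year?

R$75,560

Standard income tax:
  R$20,000 × 15% = R$3,000
  R$92,000 × 26% = R$23,920
  R$152,000 × 32% = R$48,640
  → R$75,560

Tentative minimum tax:
  Adjusted income: R$264,000 + R$44,000 + R$40,000 + R$53,000 = R$401,000
  Less exemption R$112,000 → base R$289,000
  R$289,000 × 19% = R$54,910

R$75,560 > R$54,910, so the standard income tax governs.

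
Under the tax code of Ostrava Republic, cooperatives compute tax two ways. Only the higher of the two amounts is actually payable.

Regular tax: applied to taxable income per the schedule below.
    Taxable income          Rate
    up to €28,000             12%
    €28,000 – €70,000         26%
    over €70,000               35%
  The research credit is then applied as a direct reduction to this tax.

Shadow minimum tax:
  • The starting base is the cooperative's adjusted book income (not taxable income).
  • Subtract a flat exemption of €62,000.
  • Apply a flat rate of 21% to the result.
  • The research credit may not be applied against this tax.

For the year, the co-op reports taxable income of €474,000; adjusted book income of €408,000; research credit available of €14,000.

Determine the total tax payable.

Shadow minimum tax:
  Base (adjusted book income): €408,000
  Less exemption €62,000 → base €346,000
  €346,000 × 21% = €72,660

Regular tax:
  €28,000 × 12% = €3,360
  €42,000 × 26% = €10,920
  €404,000 × 35% = €141,400
  → €155,680
  Less research credit €14,000 → €141,680

€141,680 > €72,660, so the regular tax governs.

€141,680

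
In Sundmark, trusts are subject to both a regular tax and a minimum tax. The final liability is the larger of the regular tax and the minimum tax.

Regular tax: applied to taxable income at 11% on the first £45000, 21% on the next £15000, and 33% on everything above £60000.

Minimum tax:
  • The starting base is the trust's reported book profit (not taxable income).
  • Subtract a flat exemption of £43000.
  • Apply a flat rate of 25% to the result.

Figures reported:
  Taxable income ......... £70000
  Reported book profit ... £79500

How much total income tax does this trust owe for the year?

£11400

Regular tax:
  £45000 × 11% = £4950
  £15000 × 21% = £3150
  £10000 × 33% = £3300
  → £11400

Minimum tax:
  Base (reported book profit): £79500
  Less exemption £43000 → base £36500
  £36500 × 25% = £9125

£11400 > £9125, so the regular tax governs.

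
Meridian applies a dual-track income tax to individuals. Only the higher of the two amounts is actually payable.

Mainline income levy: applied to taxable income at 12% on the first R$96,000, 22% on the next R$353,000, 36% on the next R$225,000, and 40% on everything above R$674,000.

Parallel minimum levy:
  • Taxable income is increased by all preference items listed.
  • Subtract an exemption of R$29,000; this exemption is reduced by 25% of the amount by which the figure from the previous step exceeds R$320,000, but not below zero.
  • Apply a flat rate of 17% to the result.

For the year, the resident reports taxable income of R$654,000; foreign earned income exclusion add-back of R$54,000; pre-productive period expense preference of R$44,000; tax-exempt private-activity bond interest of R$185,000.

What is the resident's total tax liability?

R$162,980

Mainline income levy:
  R$96,000 × 12% = R$11,520
  R$353,000 × 22% = R$77,660
  R$205,000 × 36% = R$73,800
  → R$162,980

Parallel minimum levy:
  Adjusted income: R$654,000 + R$54,000 + R$44,000 + R$185,000 = R$937,000
  Exemption: 25% × (R$937,000 − R$320,000) = R$154,250 ≥ R$29,000, so the exemption is fully phased out
  Base: R$937,000 − R$0 = R$937,000
  R$937,000 × 17% = R$159,290

R$162,980 > R$159,290, so the mainline income levy governs.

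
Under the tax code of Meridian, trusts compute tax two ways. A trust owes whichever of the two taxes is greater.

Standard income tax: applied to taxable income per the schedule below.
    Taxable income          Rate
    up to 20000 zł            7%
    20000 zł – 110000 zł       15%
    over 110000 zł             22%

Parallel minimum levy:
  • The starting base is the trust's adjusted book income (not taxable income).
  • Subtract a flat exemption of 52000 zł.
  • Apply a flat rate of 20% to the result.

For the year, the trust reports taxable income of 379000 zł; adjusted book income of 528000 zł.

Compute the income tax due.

Parallel minimum levy:
  Base (adjusted book income): 528000 zł
  Less exemption 52000 zł → base 476000 zł
  476000 zł × 20% = 95200 zł

Standard income tax:
  20000 zł × 7% = 1400 zł
  90000 zł × 15% = 13500 zł
  269000 zł × 22% = 59180 zł
  → 74080 zł

95200 zł > 74080 zł, so the parallel minimum levy is the binding amount.

95200 zł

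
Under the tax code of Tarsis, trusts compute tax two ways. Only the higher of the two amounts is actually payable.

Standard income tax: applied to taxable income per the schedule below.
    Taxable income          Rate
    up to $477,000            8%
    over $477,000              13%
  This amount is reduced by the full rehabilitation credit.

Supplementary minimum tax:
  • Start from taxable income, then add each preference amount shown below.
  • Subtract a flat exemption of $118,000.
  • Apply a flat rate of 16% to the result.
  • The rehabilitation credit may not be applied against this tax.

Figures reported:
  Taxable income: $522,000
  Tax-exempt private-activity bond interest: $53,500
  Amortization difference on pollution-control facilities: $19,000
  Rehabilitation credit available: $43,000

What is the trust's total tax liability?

Supplementary minimum tax:
  Adjusted income: $522,000 + $53,500 + $19,000 = $594,500
  Less exemption $118,000 → base $476,500
  $476,500 × 16% = $76,240

Standard income tax:
  $477,000 × 8% = $38,160
  $45,000 × 13% = $5,850
  → $44,010
  Less rehabilitation credit $43,000 → $1,010

$76,240 > $1,010, so the supplementary minimum tax is the binding amount.

$76,240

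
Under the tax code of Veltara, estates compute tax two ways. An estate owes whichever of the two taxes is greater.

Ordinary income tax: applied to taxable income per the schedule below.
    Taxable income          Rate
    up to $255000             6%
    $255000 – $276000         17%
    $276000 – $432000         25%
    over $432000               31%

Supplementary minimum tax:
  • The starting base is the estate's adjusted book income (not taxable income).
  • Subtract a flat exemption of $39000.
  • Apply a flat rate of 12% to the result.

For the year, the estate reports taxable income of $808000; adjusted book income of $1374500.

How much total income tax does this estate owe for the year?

Ordinary income tax:
  $255000 × 6% = $15300
  $21000 × 17% = $3570
  $156000 × 25% = $39000
  $376000 × 31% = $116560
  → $174430

Supplementary minimum tax:
  Base (adjusted book income): $1374500
  Less exemption $39000 → base $1335500
  $1335500 × 12% = $160260

$174430 > $160260, so the ordinary income tax governs.

$174430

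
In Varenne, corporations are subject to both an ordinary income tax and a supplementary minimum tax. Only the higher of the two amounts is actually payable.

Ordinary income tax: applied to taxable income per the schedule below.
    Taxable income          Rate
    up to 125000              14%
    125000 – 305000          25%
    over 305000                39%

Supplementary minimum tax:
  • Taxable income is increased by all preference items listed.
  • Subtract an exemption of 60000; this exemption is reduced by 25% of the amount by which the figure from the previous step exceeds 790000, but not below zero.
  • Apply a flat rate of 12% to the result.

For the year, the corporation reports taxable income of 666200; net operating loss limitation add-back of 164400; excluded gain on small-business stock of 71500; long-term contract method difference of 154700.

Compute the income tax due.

203368

Ordinary income tax:
  125000 × 14% = 17500
  180000 × 25% = 45000
  361200 × 39% = 140868
  → 203368

Supplementary minimum tax:
  Adjusted income: 666200 + 164400 + 71500 + 154700 = 1056800
  Exemption: 25% × (1056800 − 790000) = 66700 ≥ 60000, so the exemption is fully phased out
  Base: 1056800 − 0 = 1056800
  1056800 × 12% = 126816

203368 > 126816, so the ordinary income tax governs.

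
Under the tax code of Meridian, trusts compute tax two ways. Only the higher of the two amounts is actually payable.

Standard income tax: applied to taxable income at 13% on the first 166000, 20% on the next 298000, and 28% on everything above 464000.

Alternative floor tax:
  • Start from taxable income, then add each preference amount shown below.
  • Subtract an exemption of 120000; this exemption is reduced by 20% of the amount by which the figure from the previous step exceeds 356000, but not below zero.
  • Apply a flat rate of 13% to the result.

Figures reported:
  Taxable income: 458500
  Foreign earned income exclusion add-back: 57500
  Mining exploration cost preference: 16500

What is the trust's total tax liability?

Standard income tax:
  166000 × 13% = 21580
  292500 × 20% = 58500
  → 80080

Alternative floor tax:
  Adjusted income: 458500 + 57500 + 16500 = 532500
  Exemption: 120000 − 20% × (532500 − 356000) = 120000 − 35300 = 84700
  Base: 532500 − 84700 = 447800
  447800 × 13% = 58214

80080 > 58214, so the standard income tax governs.

80080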